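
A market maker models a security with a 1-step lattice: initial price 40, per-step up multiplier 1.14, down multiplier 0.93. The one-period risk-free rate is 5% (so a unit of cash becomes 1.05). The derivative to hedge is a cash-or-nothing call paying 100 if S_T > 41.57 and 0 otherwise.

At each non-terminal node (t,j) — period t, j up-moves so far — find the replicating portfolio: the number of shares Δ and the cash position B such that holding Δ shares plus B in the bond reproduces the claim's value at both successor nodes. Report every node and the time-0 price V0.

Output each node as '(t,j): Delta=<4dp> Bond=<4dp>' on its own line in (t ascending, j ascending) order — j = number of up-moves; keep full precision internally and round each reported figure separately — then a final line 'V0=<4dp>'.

(0,0): Delta=11.9048 Bond=-421.7687
V0=54.4218

The replicating-portfolio and risk-neutral prices coincide; use p* = (1.05−0.93)/(1.14−0.93) = 0.5714 for the latter.
Payoff layer (t=1): V(1,0)=0.0000, V(1,1)=100.0000
Node (0,0) S=40.0000: V=(p*·100.0000+(1−p*)·0.0000)/1.05=54.4218; Δ=(100.0000−0.0000)/(45.6000−37.2000)=11.9048; B=V−Δ·S=-421.7687
Check: Δ(0,0)·S0 + B(0,0) = 54.4218 = V0.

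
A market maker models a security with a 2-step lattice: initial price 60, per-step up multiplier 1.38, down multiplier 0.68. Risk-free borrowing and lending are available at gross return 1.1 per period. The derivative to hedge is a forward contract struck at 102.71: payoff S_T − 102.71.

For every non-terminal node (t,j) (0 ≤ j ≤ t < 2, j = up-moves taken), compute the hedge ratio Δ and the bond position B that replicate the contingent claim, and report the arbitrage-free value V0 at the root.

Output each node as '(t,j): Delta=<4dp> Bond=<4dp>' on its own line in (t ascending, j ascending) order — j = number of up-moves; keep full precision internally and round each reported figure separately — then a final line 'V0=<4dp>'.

No-arbitrage ⇒ martingale measure with p* = (R−d)/(u−d) = 0.6000.
Terminal payoffs: V(2,0)=-74.9660, V(2,1)=-46.4060, V(2,2)=11.5540
Node (1,0) S=40.8000: V=(p*·-46.4060+(1−p*)·-74.9660)/1.1=-52.5727; Δ=(-46.4060−-74.9660)/(56.3040−27.7440)=1.0000; B=V−Δ·S=-93.3727
Node (1,1) S=82.8000: V=(p*·11.5540+(1−p*)·-46.4060)/1.1=-10.5727; Δ=(11.5540−-46.4060)/(114.2640−56.3040)=1.0000; B=V−Δ·S=-93.3727
Node (0,0) S=60.0000: V=(p*·-10.5727+(1−p*)·-52.5727)/1.1=-24.8843; Δ=(-10.5727−-52.5727)/(82.8000−40.8000)=1.0000; B=V−Δ·S=-84.8843
Each (Δ,B) replicates both successor values, so the strategy is self-financing and V0 is arbitrage-free.

(0,0): Delta=1.0000 Bond=-84.8843
(1,0): Delta=1.0000 Bond=-93.3727
(1,1): Delta=1.0000 Bond=-93.3727
V0=-24.8843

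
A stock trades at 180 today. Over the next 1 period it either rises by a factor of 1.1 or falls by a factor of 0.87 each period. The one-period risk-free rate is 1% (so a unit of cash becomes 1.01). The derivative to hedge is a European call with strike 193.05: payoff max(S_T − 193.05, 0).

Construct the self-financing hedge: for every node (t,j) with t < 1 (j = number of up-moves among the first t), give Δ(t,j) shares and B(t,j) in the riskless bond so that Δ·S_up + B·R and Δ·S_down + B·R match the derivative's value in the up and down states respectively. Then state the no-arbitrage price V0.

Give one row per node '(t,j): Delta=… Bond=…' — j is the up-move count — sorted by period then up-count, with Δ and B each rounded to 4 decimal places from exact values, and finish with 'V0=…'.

Under the risk-neutral measure, an up-move has probability p* = (R−d)/(u−d) = 0.6087 and values discount at R = 1.01.
At expiry t=1: V(1,0)=0.0000, V(1,1)=4.9500
  t=0,j=0: stock 180.0000 → up 198.0000 (V=4.9500), down 156.6000 (V=0.0000). Price 2.9832; hedge Δ=0.1196, bond B=-18.5385.
Each (Δ,B) replicates both successor values, so the strategy is self-financing and V0 is arbitrage-free.

(0,0): Delta=0.1196 Bond=-18.5385
V0=2.9832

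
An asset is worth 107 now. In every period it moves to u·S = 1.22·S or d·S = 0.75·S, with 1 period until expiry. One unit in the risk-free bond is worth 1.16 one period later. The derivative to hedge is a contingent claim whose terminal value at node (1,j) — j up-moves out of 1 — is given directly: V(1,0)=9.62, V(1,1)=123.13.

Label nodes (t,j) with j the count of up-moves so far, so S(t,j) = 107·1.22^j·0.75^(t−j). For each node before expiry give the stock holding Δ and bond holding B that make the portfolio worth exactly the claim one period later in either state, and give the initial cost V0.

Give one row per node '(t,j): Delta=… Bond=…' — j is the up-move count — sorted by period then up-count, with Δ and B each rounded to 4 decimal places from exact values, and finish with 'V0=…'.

The replicating-portfolio and risk-neutral prices coincide; use p* = (1.16−0.75)/(1.22−0.75) = 0.8723 for the latter.
Terminal values V(1,·): V(1,0)=9.6200, V(1,1)=123.1300
Node (0,0) S=107.0000: V=(p*·123.1300+(1−p*)·9.6200)/1.16=93.6546; Δ=(123.1300−9.6200)/(130.5400−80.2500)=2.2571; B=V−Δ·S=-147.8560
Each (Δ,B) replicates both successor values, so the strategy is self-financing and V0 is arbitrage-free.

(0,0): Delta=2.2571 Bond=-147.8560
V0=93.6546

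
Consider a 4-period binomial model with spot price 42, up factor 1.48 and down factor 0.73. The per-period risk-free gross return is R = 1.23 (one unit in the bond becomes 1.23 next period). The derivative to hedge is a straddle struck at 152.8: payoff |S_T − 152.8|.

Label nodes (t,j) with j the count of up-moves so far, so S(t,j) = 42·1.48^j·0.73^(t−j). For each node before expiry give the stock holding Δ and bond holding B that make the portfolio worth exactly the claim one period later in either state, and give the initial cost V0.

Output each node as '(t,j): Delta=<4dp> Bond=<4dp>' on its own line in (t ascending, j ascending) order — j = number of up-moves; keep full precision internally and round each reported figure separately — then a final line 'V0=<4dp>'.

(0,0): Delta=-0.5076 Bond=54.4832
(1,0): Delta=-1.0000 Bond=82.1123
(1,1): Delta=-0.3861 Bond=59.4653
(2,0): Delta=-1.0000 Bond=100.9981
(2,1): Delta=-1.0000 Bond=100.9981
(2,2): Delta=-0.2347 Bond=59.2144
(3,0): Delta=-1.0000 Bond=124.2276
(3,1): Delta=-1.0000 Bond=124.2276
(3,2): Delta=-1.0000 Bond=124.2276
(3,3): Delta=-0.0460 Bond=47.1368
V0=33.1653

Under the risk-neutral measure, an up-move has probability p* = (R−d)/(u−d) = 0.6667 and values discount at R = 1.23.
At expiry t=4: V(4,0)=140.8727, V(4,1)=128.6187, V(4,2)=103.7749, V(4,3)=53.4067, V(4,4)=48.7098
  t=3,j=0: stock 16.3387 → up 24.1813 (V=128.6187), down 11.9273 (V=140.8727). Price 107.8889; hedge Δ=-1.0000, bond B=124.2276.
  t=3,j=1: stock 33.1251 → up 49.0251 (V=103.7749), down 24.1813 (V=128.6187). Price 91.1026; hedge Δ=-1.0000, bond B=124.2276.
  t=3,j=2: stock 67.1577 → up 99.3933 (V=53.4067), down 49.0251 (V=103.7749). Price 57.0700; hedge Δ=-1.0000, bond B=124.2276.
  t=3,j=3: stock 136.1553 → up 201.5098 (V=48.7098), down 99.3933 (V=53.4067). Price 40.8743; hedge Δ=-0.0460, bond B=47.1368.
  t=2,j=0: stock 22.3818 → up 33.1251 (V=91.1026), down 16.3387 (V=107.8889). Price 78.6163; hedge Δ=-1.0000, bond B=100.9981.
  t=2,j=1: stock 45.3768 → up 67.1577 (V=57.0700), down 33.1251 (V=91.1026). Price 55.6213; hedge Δ=-1.0000, bond B=100.9981.
  t=2,j=2: stock 91.9968 → up 136.1553 (V=40.8743), down 67.1577 (V=57.0700). Price 37.6202; hedge Δ=-0.2347, bond B=59.2144.
  t=1,j=0: stock 30.6600 → up 45.3768 (V=55.6213), down 22.3818 (V=78.6163). Price 51.4523; hedge Δ=-1.0000, bond B=82.1123.
  t=1,j=1: stock 62.1600 → up 91.9968 (V=37.6202), down 45.3768 (V=55.6213). Price 35.4639; hedge Δ=-0.3861, bond B=59.4653.
  t=0,j=0: stock 42.0000 → up 62.1600 (V=35.4639), down 30.6600 (V=51.4523). Price 33.1653; hedge Δ=-0.5076, bond B=54.4832.
Self-financing check: at every node Δ·S+B equals the discounted successor values.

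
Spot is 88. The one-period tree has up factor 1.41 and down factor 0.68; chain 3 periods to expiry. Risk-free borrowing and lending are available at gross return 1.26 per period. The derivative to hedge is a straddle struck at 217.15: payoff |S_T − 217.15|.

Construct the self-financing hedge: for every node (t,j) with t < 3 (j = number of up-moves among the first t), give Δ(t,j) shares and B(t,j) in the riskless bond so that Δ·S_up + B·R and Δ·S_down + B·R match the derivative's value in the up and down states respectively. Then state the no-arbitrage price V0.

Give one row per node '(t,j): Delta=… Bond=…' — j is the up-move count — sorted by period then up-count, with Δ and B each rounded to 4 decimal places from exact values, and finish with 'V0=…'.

Since d<R<u, set p* = (R−d)/(u−d) = 0.7945; price each node as the discounted p*-expectation of its children.
Payoff layer (t=3): V(3,0)=189.4800, V(3,1)=159.7754, V(3,2)=98.1821, V(3,3)=29.5334
Node (2,0) S=40.6912: V=(p*·159.7754+(1−p*)·189.4800)/1.26=131.6501; Δ=(159.7754−189.4800)/(57.3746−27.6700)=-1.0000; B=V−Δ·S=172.3413
Node (2,1) S=84.3744: V=(p*·98.1821+(1−p*)·159.7754)/1.26=87.9669; Δ=(98.1821−159.7754)/(118.9679−57.3746)=-1.0000; B=V−Δ·S=172.3413
Node (2,2) S=174.9528: V=(p*·29.5334+(1−p*)·98.1821)/1.26=34.6344; Δ=(29.5334−98.1821)/(246.6834−118.9679)=-0.5375; B=V−Δ·S=128.6736
Node (1,0) S=59.8400: V=(p*·87.9669+(1−p*)·131.6501)/1.26=76.9388; Δ=(87.9669−131.6501)/(84.3744−40.6912)=-1.0000; B=V−Δ·S=136.7788
Node (1,1) S=124.0800: V=(p*·34.6344+(1−p*)·87.9669)/1.26=36.1850; Δ=(34.6344−87.9669)/(174.9528−84.3744)=-0.5888; B=V−Δ·S=109.2432
Node (0,0) S=88.0000: V=(p*·36.1850+(1−p*)·76.9388)/1.26=35.3643; Δ=(36.1850−76.9388)/(124.0800−59.8400)=-0.6344; B=V−Δ·S=91.1914
Each (Δ,B) replicates both successor values, so the strategy is self-financing and V0 is arbitrage-free.

(0,0): Delta=-0.6344 Bond=91.1914
(1,0): Delta=-1.0000 Bond=136.7788
(1,1): Delta=-0.5888 Bond=109.2432
(2,0): Delta=-1.0000 Bond=172.3413
(2,1): Delta=-1.0000 Bond=172.3413
(2,2): Delta=-0.5375 Bond=128.6736
V0=35.3643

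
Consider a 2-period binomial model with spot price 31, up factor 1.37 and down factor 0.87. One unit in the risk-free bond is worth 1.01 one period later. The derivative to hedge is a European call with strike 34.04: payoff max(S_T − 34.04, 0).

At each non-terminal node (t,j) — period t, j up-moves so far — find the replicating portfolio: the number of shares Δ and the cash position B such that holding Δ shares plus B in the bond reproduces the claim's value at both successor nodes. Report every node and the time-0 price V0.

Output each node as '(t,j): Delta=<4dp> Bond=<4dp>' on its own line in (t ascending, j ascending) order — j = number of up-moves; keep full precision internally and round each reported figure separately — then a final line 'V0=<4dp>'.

(0,0): Delta=0.5136 Bond=-12.9159
(1,0): Delta=0.2157 Bond=-5.0114
(1,1): Delta=1.0000 Bond=-33.7030
V0=3.0053

Risk-neutral probability p* = (R−d)/(u−d) = (1.01−0.87)/(1.37−0.87) = 0.2800.
Payoff layer (t=2): V(2,0)=0.0000, V(2,1)=2.9089, V(2,2)=24.1439
Node (1,0) S=26.9700: V=(p*·2.9089+(1−p*)·0.0000)/1.01=0.8064; Δ=(2.9089−0.0000)/(36.9489−23.4639)=0.2157; B=V−Δ·S=-5.0114
Node (1,1) S=42.4700: V=(p*·24.1439+(1−p*)·2.9089)/1.01=8.7670; Δ=(24.1439−2.9089)/(58.1839−36.9489)=1.0000; B=V−Δ·S=-33.7030
Node (0,0) S=31.0000: V=(p*·8.7670+(1−p*)·0.8064)/1.01=3.0053; Δ=(8.7670−0.8064)/(42.4700−26.9700)=0.5136; B=V−Δ·S=-12.9159
Each (Δ,B) replicates both successor values, so the strategy is self-financing and V0 is arbitrage-free.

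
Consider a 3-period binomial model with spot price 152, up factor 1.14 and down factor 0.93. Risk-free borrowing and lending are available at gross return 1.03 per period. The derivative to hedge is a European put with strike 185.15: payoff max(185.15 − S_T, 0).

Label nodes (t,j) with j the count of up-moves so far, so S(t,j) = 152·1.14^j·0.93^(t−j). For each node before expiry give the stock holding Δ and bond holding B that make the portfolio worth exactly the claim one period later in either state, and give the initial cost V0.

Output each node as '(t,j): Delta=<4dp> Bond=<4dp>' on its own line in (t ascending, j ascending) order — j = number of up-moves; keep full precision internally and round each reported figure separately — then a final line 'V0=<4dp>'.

(0,0): Delta=-0.7319 Bond=132.6376
(1,0): Delta=-1.0000 Bond=174.5216
(1,1): Delta=-0.4912 Bond=94.9213
(2,0): Delta=-1.0000 Bond=179.7573
(2,1): Delta=-1.0000 Bond=179.7573
(2,2): Delta=-0.0347 Bond=7.5818
V0=21.3956

Since d<R<u, set p* = (R−d)/(u−d) = 0.4762; price each node as the discounted p*-expectation of its children.
Terminal payoffs: V(3,0)=62.8877, V(3,1)=35.2801, V(3,2)=1.4385, V(3,3)=0.0000
Node (2,0) S=131.4648: V=(p*·35.2801+(1−p*)·62.8877)/1.03=48.2925; Δ=(35.2801−62.8877)/(149.8699−122.2623)=-1.0000; B=V−Δ·S=179.7573
Node (2,1) S=161.1504: V=(p*·1.4385+(1−p*)·35.2801)/1.03=18.6069; Δ=(1.4385−35.2801)/(183.7115−149.8699)=-1.0000; B=V−Δ·S=179.7573
Node (2,2) S=197.5392: V=(p*·0.0000+(1−p*)·1.4385)/1.03=0.7316; Δ=(0.0000−1.4385)/(225.1947−183.7115)=-0.0347; B=V−Δ·S=7.5818
Node (1,0) S=141.3600: V=(p*·18.6069+(1−p*)·48.2925)/1.03=33.1616; Δ=(18.6069−48.2925)/(161.1504−131.4648)=-1.0000; B=V−Δ·S=174.5216
Node (1,1) S=173.2800: V=(p*·0.7316+(1−p*)·18.6069)/1.03=9.8008; Δ=(0.7316−18.6069)/(197.5392−161.1504)=-0.4912; B=V−Δ·S=94.9213
Node (0,0) S=152.0000: V=(p*·9.8008+(1−p*)·33.1616)/1.03=21.3956; Δ=(9.8008−33.1616)/(173.2800−141.3600)=-0.7319; B=V−Δ·S=132.6376
The time-0 hedge costs 21.3956, which is the no-arbitrage price.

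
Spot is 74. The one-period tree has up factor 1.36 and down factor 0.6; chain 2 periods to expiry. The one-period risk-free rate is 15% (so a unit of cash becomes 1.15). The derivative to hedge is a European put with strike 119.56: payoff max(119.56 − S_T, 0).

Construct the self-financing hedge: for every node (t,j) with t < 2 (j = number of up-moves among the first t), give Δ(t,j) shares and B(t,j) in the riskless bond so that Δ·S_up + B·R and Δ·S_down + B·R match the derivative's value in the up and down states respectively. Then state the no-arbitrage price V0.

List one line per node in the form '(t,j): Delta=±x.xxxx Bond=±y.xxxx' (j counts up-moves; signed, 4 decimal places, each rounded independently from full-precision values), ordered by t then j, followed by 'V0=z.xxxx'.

(0,0): Delta=-0.8063 Bond=82.9263
(1,0): Delta=-1.0000 Bond=103.9652
(1,1): Delta=-0.7737 Bond=92.0816
V0=23.2596

Risk-neutral probability p* = (R−d)/(u−d) = (1.15−0.6)/(1.36−0.6) = 0.7237.
Terminal payoffs: V(2,0)=92.9200, V(2,1)=59.1760, V(2,2)=0.0000
(1,0): S=44.4000. Δ = (V_up−V_dn)/(S_up−S_dn) = (59.1760−92.9200)/(60.3840−26.6400) = -1.0000. V = [p*·59.1760 + (1−p*)·92.9200]/1.15 = 59.5652. B = V − Δ·S = 103.9652.
(1,1): S=100.6400. Δ = (V_up−V_dn)/(S_up−S_dn) = (0.0000−59.1760)/(136.8704−60.3840) = -0.7737. V = [p*·0.0000 + (1−p*)·59.1760]/1.15 = 14.2185. B = V − Δ·S = 92.0816.
(0,0): S=74.0000. Δ = (V_up−V_dn)/(S_up−S_dn) = (14.2185−59.5652)/(100.6400−44.4000) = -0.8063. V = [p*·14.2185 + (1−p*)·59.5652]/1.15 = 23.2596. B = V − Δ·S = 82.9263.
Each (Δ,B) replicates both successor values, so the strategy is self-financing and V0 is arbitrage-free.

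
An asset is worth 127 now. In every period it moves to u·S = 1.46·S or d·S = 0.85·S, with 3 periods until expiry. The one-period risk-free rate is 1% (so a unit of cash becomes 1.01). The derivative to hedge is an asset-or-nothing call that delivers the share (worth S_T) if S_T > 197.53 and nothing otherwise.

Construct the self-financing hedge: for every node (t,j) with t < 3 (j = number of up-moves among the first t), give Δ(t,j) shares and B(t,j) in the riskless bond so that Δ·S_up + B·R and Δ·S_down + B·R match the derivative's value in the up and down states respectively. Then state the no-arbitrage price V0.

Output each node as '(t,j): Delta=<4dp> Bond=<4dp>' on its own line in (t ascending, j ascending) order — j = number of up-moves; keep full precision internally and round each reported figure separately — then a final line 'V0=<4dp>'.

Under the risk-neutral measure, an up-move has probability p* = (R−d)/(u−d) = 0.2623 and values discount at R = 1.01.
Payoff layer (t=3): V(3,0)=0.0000, V(3,1)=0.0000, V(3,2)=230.1062, V(3,3)=395.2413
(2,0): S=91.7575. Δ = (V_up−V_dn)/(S_up−S_dn) = (0.0000−0.0000)/(133.9659−77.9939) = 0.0000. V = [p*·0.0000 + (1−p*)·0.0000]/1.01 = 0.0000. B = V − Δ·S = 0.0000.
(2,1): S=157.6070. Δ = (V_up−V_dn)/(S_up−S_dn) = (230.1062−0.0000)/(230.1062−133.9659) = 2.3934. V = [p*·230.1062 + (1−p*)·0.0000]/1.01 = 59.7581. B = V − Δ·S = -317.4652.
(2,2): S=270.7132. Δ = (V_up−V_dn)/(S_up−S_dn) = (395.2413−230.1062)/(395.2413−230.1062) = 1.0000. V = [p*·395.2413 + (1−p*)·230.1062]/1.01 = 270.7132. B = V − Δ·S = 0.0000.
(1,0): S=107.9500. Δ = (V_up−V_dn)/(S_up−S_dn) = (59.7581−0.0000)/(157.6070−91.7575) = 0.9075. V = [p*·59.7581 + (1−p*)·0.0000]/1.01 = 15.5191. B = V − Δ·S = -82.4451.
(1,1): S=185.4200. Δ = (V_up−V_dn)/(S_up−S_dn) = (270.7132−59.7581)/(270.7132−157.6070) = 1.8651. V = [p*·270.7132 + (1−p*)·59.7581]/1.01 = 113.9511. B = V − Δ·S = -231.8768.
(0,0): S=127.0000. Δ = (V_up−V_dn)/(S_up−S_dn) = (113.9511−15.5191)/(185.4200−107.9500) = 1.2706. V = [p*·113.9511 + (1−p*)·15.5191]/1.01 = 40.9280. B = V − Δ·S = -120.4360.
Check: Δ(0,0)·S0 + B(0,0) = 40.9280 = V0.

(0,0): Delta=1.2706 Bond=-120.4360
(1,0): Delta=0.9075 Bond=-82.4451
(1,1): Delta=1.8651 Bond=-231.8768
(2,0): Delta=0.0000 Bond=0.0000
(2,1): Delta=2.3934 Bond=-317.4652
(2,2): Delta=1.0000 Bond=0.0000
V0=40.9280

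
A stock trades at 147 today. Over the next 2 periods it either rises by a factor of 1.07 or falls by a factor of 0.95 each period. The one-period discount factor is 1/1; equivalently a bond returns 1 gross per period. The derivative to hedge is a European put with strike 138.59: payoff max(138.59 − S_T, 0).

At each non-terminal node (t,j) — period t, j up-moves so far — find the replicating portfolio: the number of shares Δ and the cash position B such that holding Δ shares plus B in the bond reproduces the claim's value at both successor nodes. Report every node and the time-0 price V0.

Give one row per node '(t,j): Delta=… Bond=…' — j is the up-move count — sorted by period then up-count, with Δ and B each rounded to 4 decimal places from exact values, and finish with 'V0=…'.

The replicating-portfolio and risk-neutral prices coincide; use p* = (1−0.95)/(1.07−0.95) = 0.4167 for the latter.
Terminal payoffs: V(2,0)=5.9225, V(2,1)=0.0000, V(2,2)=0.0000
  t=1,j=0: stock 139.6500 → up 149.4255 (V=0.0000), down 132.6675 (V=5.9225). Price 3.4548; hedge Δ=-0.3534, bond B=52.8090.
  t=1,j=1: stock 157.2900 → up 168.3003 (V=0.0000), down 149.4255 (V=0.0000). Price 0.0000; hedge Δ=0.0000, bond B=0.0000.
  t=0,j=0: stock 147.0000 → up 157.2900 (V=0.0000), down 139.6500 (V=3.4548). Price 2.0153; hedge Δ=-0.1958, bond B=30.8052.
Each (Δ,B) replicates both successor values, so the strategy is self-financing and V0 is arbitrage-free.

(0,0): Delta=-0.1958 Bond=30.8052
(1,0): Delta=-0.3534 Bond=52.8090
(1,1): Delta=0.0000 Bond=0.0000
V0=2.0153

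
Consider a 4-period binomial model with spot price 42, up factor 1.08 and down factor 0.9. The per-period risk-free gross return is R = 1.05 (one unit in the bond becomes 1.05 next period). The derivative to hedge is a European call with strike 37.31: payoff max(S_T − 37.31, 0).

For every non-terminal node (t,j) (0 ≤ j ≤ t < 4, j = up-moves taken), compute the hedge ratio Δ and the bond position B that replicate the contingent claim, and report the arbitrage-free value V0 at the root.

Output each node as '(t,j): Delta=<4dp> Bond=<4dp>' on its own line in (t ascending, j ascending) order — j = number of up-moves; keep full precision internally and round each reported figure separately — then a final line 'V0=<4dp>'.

No-arbitrage ⇒ martingale measure with p* = (R−d)/(u−d) = 0.8333.
Terminal values V(4,·): V(4,0)=0.0000, V(4,1)=0.0000, V(4,2)=2.3709, V(4,3)=10.3071, V(4,4)=19.8305
  t=3,j=0: stock 30.6180 → up 33.0674 (V=0.0000), down 27.5562 (V=0.0000). Price 0.0000; hedge Δ=0.0000, bond B=0.0000.
  t=3,j=1: stock 36.7416 → up 39.6809 (V=2.3709), down 33.0674 (V=0.0000). Price 1.8817; hedge Δ=0.3585, bond B=-11.2901.
  t=3,j=2: stock 44.0899 → up 47.6171 (V=10.3071), down 39.6809 (V=2.3709). Price 8.5566; hedge Δ=1.0000, bond B=-35.5333.
  t=3,j=3: stock 52.9079 → up 57.1405 (V=19.8305), down 47.6171 (V=10.3071). Price 17.3746; hedge Δ=1.0000, bond B=-35.5333.
  t=2,j=0: stock 34.0200 → up 36.7416 (V=1.8817), down 30.6180 (V=0.0000). Price 1.4934; hedge Δ=0.3073, bond B=-8.9604.
  t=2,j=1: stock 40.8240 → up 44.0899 (V=8.5566), down 36.7416 (V=1.8817). Price 7.0896; hedge Δ=0.9084, bond B=-29.9931.
  t=2,j=2: stock 48.9888 → up 52.9079 (V=17.3746), down 44.0899 (V=8.5566). Price 15.1475; hedge Δ=1.0000, bond B=-33.8413.
  t=1,j=0: stock 37.8000 → up 40.8240 (V=7.0896), down 34.0200 (V=1.4934). Price 5.8637; hedge Δ=0.8225, bond B=-25.2264.
  t=1,j=1: stock 45.3600 → up 48.9888 (V=15.1475), down 40.8240 (V=7.0896). Price 13.1472; hedge Δ=0.9869, bond B=-31.6190.
  t=0,j=0: stock 42.0000 → up 45.3600 (V=13.1472), down 37.8000 (V=5.8637). Price 11.3650; hedge Δ=0.9634, bond B=-29.0986.
The time-0 hedge costs 11.3650, which is the no-arbitrage price.

(0,0): Delta=0.9634 Bond=-29.0986
(1,0): Delta=0.8225 Bond=-25.2264
(1,1): Delta=0.9869 Bond=-31.6190
(2,0): Delta=0.3073 Bond=-8.9604
(2,1): Delta=0.9084 Bond=-29.9931
(2,2): Delta=1.0000 Bond=-33.8413
(3,0): Delta=0.0000 Bond=0.0000
(3,1): Delta=0.3585 Bond=-11.2901
(3,2): Delta=1.0000 Bond=-35.5333
(3,3): Delta=1.0000 Bond=-35.5333
V0=11.3650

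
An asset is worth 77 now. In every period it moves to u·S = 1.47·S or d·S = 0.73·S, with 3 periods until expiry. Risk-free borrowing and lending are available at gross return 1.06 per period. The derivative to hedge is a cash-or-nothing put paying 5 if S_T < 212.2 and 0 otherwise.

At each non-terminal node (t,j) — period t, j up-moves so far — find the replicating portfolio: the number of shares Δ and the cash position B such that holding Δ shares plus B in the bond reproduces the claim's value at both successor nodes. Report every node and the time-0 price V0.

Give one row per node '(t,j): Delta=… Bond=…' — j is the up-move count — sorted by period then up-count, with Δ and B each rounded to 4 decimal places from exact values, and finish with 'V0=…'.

(0,0): Delta=-0.0155 Bond=5.0217
(1,0): Delta=0.0000 Bond=4.4500
(1,1): Delta=-0.0251 Bond=6.4076
(2,0): Delta=0.0000 Bond=4.7170
(2,1): Delta=0.0000 Bond=4.7170
(2,2): Delta=-0.0406 Bond=9.3702
V0=3.8258

Risk-neutral probability p* = (R−d)/(u−d) = (1.06−0.73)/(1.47−0.73) = 0.4459.
Terminal payoffs: V(3,0)=5.0000, V(3,1)=5.0000, V(3,2)=5.0000, V(3,3)=0.0000
(2,0): S=41.0333. Δ = (V_up−V_dn)/(S_up−S_dn) = (5.0000−5.0000)/(60.3190−29.9543) = 0.0000. V = [p*·5.0000 + (1−p*)·5.0000]/1.06 = 4.7170. B = V − Δ·S = 4.7170.
(2,1): S=82.6287. Δ = (V_up−V_dn)/(S_up−S_dn) = (5.0000−5.0000)/(121.4642−60.3190) = 0.0000. V = [p*·5.0000 + (1−p*)·5.0000]/1.06 = 4.7170. B = V − Δ·S = 4.7170.
(2,2): S=166.3893. Δ = (V_up−V_dn)/(S_up−S_dn) = (0.0000−5.0000)/(244.5923−121.4642) = -0.0406. V = [p*·0.0000 + (1−p*)·5.0000]/1.06 = 2.6135. B = V − Δ·S = 9.3702.
(1,0): S=56.2100. Δ = (V_up−V_dn)/(S_up−S_dn) = (4.7170−4.7170)/(82.6287−41.0333) = 0.0000. V = [p*·4.7170 + (1−p*)·4.7170]/1.06 = 4.4500. B = V − Δ·S = 4.4500.
(1,1): S=113.1900. Δ = (V_up−V_dn)/(S_up−S_dn) = (2.6135−4.7170)/(166.3893−82.6287) = -0.0251. V = [p*·2.6135 + (1−p*)·4.7170]/1.06 = 3.5650. B = V − Δ·S = 6.4076.
(0,0): S=77.0000. Δ = (V_up−V_dn)/(S_up−S_dn) = (3.5650−4.4500)/(113.1900−56.2100) = -0.0155. V = [p*·3.5650 + (1−p*)·4.4500]/1.06 = 3.8258. B = V − Δ·S = 5.0217.
Each (Δ,B) replicates both successor values, so the strategy is self-financing and V0 is arbitrage-free.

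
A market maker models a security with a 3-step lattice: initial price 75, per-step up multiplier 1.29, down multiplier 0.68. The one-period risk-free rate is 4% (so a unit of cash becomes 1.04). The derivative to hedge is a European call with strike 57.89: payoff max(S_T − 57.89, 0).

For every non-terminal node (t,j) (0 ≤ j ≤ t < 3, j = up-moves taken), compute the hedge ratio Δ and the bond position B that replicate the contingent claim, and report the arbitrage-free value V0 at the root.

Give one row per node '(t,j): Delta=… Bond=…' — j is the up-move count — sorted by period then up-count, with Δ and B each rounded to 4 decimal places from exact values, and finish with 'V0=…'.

(0,0): Delta=0.7996 Bond=-30.8582
(1,0): Delta=0.4921 Bond=-16.4101
(1,1): Delta=0.9122 Bond=-42.9830
(2,0): Delta=0.0000 Bond=0.0000
(2,1): Delta=0.6723 Bond=-28.9183
(2,2): Delta=1.0000 Bond=-55.6635
V0=29.1127

The replicating-portfolio and risk-neutral prices coincide; use p* = (1.04−0.68)/(1.29−0.68) = 0.5902 for the latter.
Terminal payoffs: V(3,0)=0.0000, V(3,1)=0.0000, V(3,2)=26.9791, V(3,3)=103.1117
  t=2,j=0: stock 34.6800 → up 44.7372 (V=0.0000), down 23.5824 (V=0.0000). Price 0.0000; hedge Δ=0.0000, bond B=0.0000.
  t=2,j=1: stock 65.7900 → up 84.8691 (V=26.9791), down 44.7372 (V=0.0000). Price 15.3097; hedge Δ=0.6723, bond B=-28.9183.
  t=2,j=2: stock 124.8075 → up 161.0017 (V=103.1117), down 84.8691 (V=26.9791). Price 69.1440; hedge Δ=1.0000, bond B=-55.6635.
  t=1,j=0: stock 51.0000 → up 65.7900 (V=15.3097), down 34.6800 (V=0.0000). Price 8.6877; hedge Δ=0.4921, bond B=-16.4101.
  t=1,j=1: stock 96.7500 → up 124.8075 (V=69.1440), down 65.7900 (V=15.3097). Price 45.2700; hedge Δ=0.9122, bond B=-42.9830.
  t=0,j=0: stock 75.0000 → up 96.7500 (V=45.2700), down 51.0000 (V=8.6877). Price 29.1127; hedge Δ=0.7996, bond B=-30.8582.
Self-financing check: at every node Δ·S+B equals the discounted successor values.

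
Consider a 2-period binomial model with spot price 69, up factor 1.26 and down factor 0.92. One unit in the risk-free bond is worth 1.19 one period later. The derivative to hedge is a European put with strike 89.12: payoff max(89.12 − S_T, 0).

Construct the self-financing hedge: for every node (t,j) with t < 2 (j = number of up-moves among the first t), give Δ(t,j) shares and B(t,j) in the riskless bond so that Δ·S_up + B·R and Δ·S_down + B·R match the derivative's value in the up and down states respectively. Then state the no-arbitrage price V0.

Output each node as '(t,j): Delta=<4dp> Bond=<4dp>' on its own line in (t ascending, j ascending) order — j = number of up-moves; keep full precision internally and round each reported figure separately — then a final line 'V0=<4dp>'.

The replicating-portfolio and risk-neutral prices coincide; use p* = (1.19−0.92)/(1.26−0.92) = 0.7941 for the latter.
Terminal payoffs: V(2,0)=30.7184, V(2,1)=9.1352, V(2,2)=0.0000
(1,0): S=63.4800. Δ = (V_up−V_dn)/(S_up−S_dn) = (9.1352−30.7184)/(79.9848−58.4016) = -1.0000. V = [p*·9.1352 + (1−p*)·30.7184]/1.19 = 11.4108. B = V − Δ·S = 74.8908.
(1,1): S=86.9400. Δ = (V_up−V_dn)/(S_up−S_dn) = (0.0000−9.1352)/(109.5444−79.9848) = -0.3090. V = [p*·0.0000 + (1−p*)·9.1352]/1.19 = 1.5805. B = V − Δ·S = 28.4487.
(0,0): S=69.0000. Δ = (V_up−V_dn)/(S_up−S_dn) = (1.5805−11.4108)/(86.9400−63.4800) = -0.4190. V = [p*·1.5805 + (1−p*)·11.4108]/1.19 = 3.0289. B = V − Δ·S = 31.9414.
Check: Δ(0,0)·S0 + B(0,0) = 3.0289 = V0.

(0,0): Delta=-0.4190 Bond=31.9414
(1,0): Delta=-1.0000 Bond=74.8908
(1,1): Delta=-0.3090 Bond=28.4487
V0=3.0289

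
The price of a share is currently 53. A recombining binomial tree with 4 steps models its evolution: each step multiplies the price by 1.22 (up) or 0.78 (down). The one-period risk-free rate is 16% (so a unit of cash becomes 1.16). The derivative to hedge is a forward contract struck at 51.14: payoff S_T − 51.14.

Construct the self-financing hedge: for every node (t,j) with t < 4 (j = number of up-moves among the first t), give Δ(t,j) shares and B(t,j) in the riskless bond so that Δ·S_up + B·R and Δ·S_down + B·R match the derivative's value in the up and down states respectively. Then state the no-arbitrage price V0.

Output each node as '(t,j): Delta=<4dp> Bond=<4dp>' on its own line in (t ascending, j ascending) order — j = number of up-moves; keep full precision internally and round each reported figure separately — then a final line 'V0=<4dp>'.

No-arbitrage ⇒ martingale measure with p* = (R−d)/(u−d) = 0.8636.
Terminal values V(4,·): V(4,0)=-31.5220, V(4,1)=-20.4555, V(4,2)=-3.1462, V(4,3)=23.9272, V(4,4)=66.2727
  t=3,j=0: stock 25.1513 → up 30.6845 (V=-20.4555), down 19.6180 (V=-31.5220). Price -18.9350; hedge Δ=1.0000, bond B=-44.0862.
  t=3,j=1: stock 39.3391 → up 47.9938 (V=-3.1462), down 30.6845 (V=-20.4555). Price -4.7471; hedge Δ=1.0000, bond B=-44.0862.
  t=3,j=2: stock 61.5305 → up 75.0672 (V=23.9272), down 47.9938 (V=-3.1462). Price 17.4442; hedge Δ=1.0000, bond B=-44.0862.
  t=3,j=3: stock 96.2399 → up 117.4127 (V=66.2727), down 75.0672 (V=23.9272). Price 52.1537; hedge Δ=1.0000, bond B=-44.0862.
  t=2,j=0: stock 32.2452 → up 39.3391 (V=-4.7471), down 25.1513 (V=-18.9350). Price -5.7602; hedge Δ=1.0000, bond B=-38.0054.
  t=2,j=1: stock 50.4348 → up 61.5305 (V=17.4442), down 39.3391 (V=-4.7471). Price 12.4294; hedge Δ=1.0000, bond B=-38.0054.
  t=2,j=2: stock 78.8852 → up 96.2399 (V=52.1537), down 61.5305 (V=17.4442). Price 40.8798; hedge Δ=1.0000, bond B=-38.0054.
  t=1,j=0: stock 41.3400 → up 50.4348 (V=12.4294), down 32.2452 (V=-5.7602). Price 8.5768; hedge Δ=1.0000, bond B=-32.7632.
  t=1,j=1: stock 64.6600 → up 78.8852 (V=40.8798), down 50.4348 (V=12.4294). Price 31.8968; hedge Δ=1.0000, bond B=-32.7632.
  t=0,j=0: stock 53.0000 → up 64.6600 (V=31.8968), down 41.3400 (V=8.5768). Price 24.7558; hedge Δ=1.0000, bond B=-28.2442.
Self-financing check: at every node Δ·S+B equals the discounted successor values.

(0,0): Delta=1.0000 Bond=-28.2442
(1,0): Delta=1.0000 Bond=-32.7632
(1,1): Delta=1.0000 Bond=-32.7632
(2,0): Delta=1.0000 Bond=-38.0054
(2,1): Delta=1.0000 Bond=-38.0054
(2,2): Delta=1.0000 Bond=-38.0054
(3,0): Delta=1.0000 Bond=-44.0862
(3,1): Delta=1.0000 Bond=-44.0862
(3,2): Delta=1.0000 Bond=-44.0862
(3,3): Delta=1.0000 Bond=-44.0862
V0=24.7558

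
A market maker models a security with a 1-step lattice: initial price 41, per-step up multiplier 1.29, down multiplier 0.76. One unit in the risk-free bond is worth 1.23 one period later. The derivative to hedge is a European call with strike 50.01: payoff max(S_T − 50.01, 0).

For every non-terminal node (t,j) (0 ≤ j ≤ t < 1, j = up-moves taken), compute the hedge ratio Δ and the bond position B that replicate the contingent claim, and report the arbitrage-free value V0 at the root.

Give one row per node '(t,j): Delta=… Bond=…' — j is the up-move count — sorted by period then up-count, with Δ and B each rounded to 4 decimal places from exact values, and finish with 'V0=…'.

(0,0): Delta=0.1325 Bond=-3.3576
V0=2.0764

The replicating-portfolio and risk-neutral prices coincide; use p* = (1.23−0.76)/(1.29−0.76) = 0.8868 for the latter.
Payoff layer (t=1): V(1,0)=0.0000, V(1,1)=2.8800
(0,0): S=41.0000. Δ = (V_up−V_dn)/(S_up−S_dn) = (2.8800−0.0000)/(52.8900−31.1600) = 0.1325. V = [p*·2.8800 + (1−p*)·0.0000]/1.23 = 2.0764. B = V − Δ·S = -3.3576.
The time-0 hedge costs 2.0764, which is the no-arbitrage price.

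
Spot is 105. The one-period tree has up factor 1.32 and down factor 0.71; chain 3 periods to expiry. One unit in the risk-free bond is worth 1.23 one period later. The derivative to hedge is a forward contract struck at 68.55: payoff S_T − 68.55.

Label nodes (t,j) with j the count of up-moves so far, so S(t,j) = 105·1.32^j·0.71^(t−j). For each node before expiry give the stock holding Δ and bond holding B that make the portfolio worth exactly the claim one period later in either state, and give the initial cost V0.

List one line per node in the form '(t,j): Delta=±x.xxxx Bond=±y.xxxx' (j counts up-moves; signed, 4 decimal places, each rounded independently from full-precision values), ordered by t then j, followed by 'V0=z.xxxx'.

(0,0): Delta=1.0000 Bond=-36.8377
(1,0): Delta=1.0000 Bond=-45.3103
(1,1): Delta=1.0000 Bond=-45.3103
(2,0): Delta=1.0000 Bond=-55.7317
(2,1): Delta=1.0000 Bond=-55.7317
(2,2): Delta=1.0000 Bond=-55.7317
V0=68.1623

The replicating-portfolio and risk-neutral prices coincide; use p* = (1.23−0.71)/(1.32−0.71) = 0.8525 for the latter.
Terminal values V(3,·): V(3,0)=-30.9693, V(3,1)=1.3183, V(3,2)=61.3459, V(3,3)=172.9466
Node (2,0) S=52.9305: V=(p*·1.3183+(1−p*)·-30.9693)/1.23=-2.8012; Δ=(1.3183−-30.9693)/(69.8683−37.5807)=1.0000; B=V−Δ·S=-55.7317
Node (2,1) S=98.4060: V=(p*·61.3459+(1−p*)·1.3183)/1.23=42.6743; Δ=(61.3459−1.3183)/(129.8959−69.8683)=1.0000; B=V−Δ·S=-55.7317
Node (2,2) S=182.9520: V=(p*·172.9466+(1−p*)·61.3459)/1.23=127.2203; Δ=(172.9466−61.3459)/(241.4966−129.8959)=1.0000; B=V−Δ·S=-55.7317
Node (1,0) S=74.5500: V=(p*·42.6743+(1−p*)·-2.8012)/1.23=29.2397; Δ=(42.6743−-2.8012)/(98.4060−52.9305)=1.0000; B=V−Δ·S=-45.3103
Node (1,1) S=138.6000: V=(p*·127.2203+(1−p*)·42.6743)/1.23=93.2897; Δ=(127.2203−42.6743)/(182.9520−98.4060)=1.0000; B=V−Δ·S=-45.3103
Node (0,0) S=105.0000: V=(p*·93.2897+(1−p*)·29.2397)/1.23=68.1623; Δ=(93.2897−29.2397)/(138.6000−74.5500)=1.0000; B=V−Δ·S=-36.8377
Self-financing check: at every node Δ·S+B equals the discounted successor values.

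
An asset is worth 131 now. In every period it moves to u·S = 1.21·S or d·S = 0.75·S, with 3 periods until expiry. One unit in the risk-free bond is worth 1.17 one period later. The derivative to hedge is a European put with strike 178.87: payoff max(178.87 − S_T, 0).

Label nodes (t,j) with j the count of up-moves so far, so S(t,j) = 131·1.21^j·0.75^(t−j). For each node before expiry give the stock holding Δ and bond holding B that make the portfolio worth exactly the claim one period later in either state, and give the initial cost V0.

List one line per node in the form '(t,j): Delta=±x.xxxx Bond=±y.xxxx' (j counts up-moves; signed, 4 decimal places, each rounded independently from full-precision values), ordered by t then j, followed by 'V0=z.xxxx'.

Risk-neutral probability p* = (R−d)/(u−d) = (1.17−0.75)/(1.21−0.75) = 0.9130.
Payoff layer (t=3): V(3,0)=123.6044, V(3,1)=89.7081, V(3,2)=35.0222, V(3,3)=0.0000
  t=2,j=0: stock 73.6875 → up 89.1619 (V=89.7081), down 55.2656 (V=123.6044). Price 79.1928; hedge Δ=-1.0000, bond B=152.8803.
  t=2,j=1: stock 118.8825 → up 143.8478 (V=35.0222), down 89.1619 (V=89.7081). Price 33.9978; hedge Δ=-1.0000, bond B=152.8803.
  t=2,j=2: stock 191.7971 → up 232.0745 (V=0.0000), down 143.8478 (V=35.0222). Price 2.6029; hedge Δ=-0.3970, bond B=78.7381.
  t=1,j=0: stock 98.2500 → up 118.8825 (V=33.9978), down 73.6875 (V=79.1928). Price 32.4170; hedge Δ=-1.0000, bond B=130.6670.
  t=1,j=1: stock 158.5100 → up 191.7971 (V=2.6029), down 118.8825 (V=33.9978). Price 4.5580; hedge Δ=-0.4306, bond B=72.8079.
  t=0,j=0: stock 131.0000 → up 158.5100 (V=4.5580), down 98.2500 (V=32.4170). Price 5.9663; hedge Δ=-0.4623, bond B=66.5292.
Check: Δ(0,0)·S0 + B(0,0) = 5.9663 = V0.

(0,0): Delta=-0.4623 Bond=66.5292
(1,0): Delta=-1.0000 Bond=130.6670
(1,1): Delta=-0.4306 Bond=72.8079
(2,0): Delta=-1.0000 Bond=152.8803
(2,1): Delta=-1.0000 Bond=152.8803
(2,2): Delta=-0.3970 Bond=78.7381
V0=5.9663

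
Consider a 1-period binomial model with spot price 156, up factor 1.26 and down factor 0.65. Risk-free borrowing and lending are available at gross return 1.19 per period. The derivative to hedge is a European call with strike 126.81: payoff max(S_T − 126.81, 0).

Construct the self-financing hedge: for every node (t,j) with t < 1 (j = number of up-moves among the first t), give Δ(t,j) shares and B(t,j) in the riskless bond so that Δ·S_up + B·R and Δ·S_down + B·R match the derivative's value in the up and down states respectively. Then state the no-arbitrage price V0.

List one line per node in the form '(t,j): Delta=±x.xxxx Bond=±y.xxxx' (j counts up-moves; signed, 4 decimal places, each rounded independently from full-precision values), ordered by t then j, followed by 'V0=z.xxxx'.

Under the risk-neutral measure, an up-move has probability p* = (R−d)/(u−d) = 0.8852 and values discount at R = 1.19.
Terminal payoffs: V(1,0)=0.0000, V(1,1)=69.7500
Node (0,0) S=156.0000: V=(p*·69.7500+(1−p*)·0.0000)/1.19=51.8873; Δ=(69.7500−0.0000)/(196.5600−101.4000)=0.7330; B=V−Δ·S=-62.4569
Root portfolio cost Δ·156+B reproduces V0=51.8873.

(0,0): Delta=0.7330 Bond=-62.4569
V0=51.8873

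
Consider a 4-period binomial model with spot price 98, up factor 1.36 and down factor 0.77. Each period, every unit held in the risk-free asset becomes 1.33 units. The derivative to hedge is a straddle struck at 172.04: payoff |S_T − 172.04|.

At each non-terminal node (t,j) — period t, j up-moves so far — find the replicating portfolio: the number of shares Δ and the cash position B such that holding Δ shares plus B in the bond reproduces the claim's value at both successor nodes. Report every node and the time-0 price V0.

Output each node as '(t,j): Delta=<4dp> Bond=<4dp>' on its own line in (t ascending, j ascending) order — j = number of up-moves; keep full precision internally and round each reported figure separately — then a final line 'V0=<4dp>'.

No-arbitrage ⇒ martingale measure with p* = (R−d)/(u−d) = 0.9492.
At expiry t=4: V(4,0)=137.5900, V(4,1)=111.1933, V(4,2)=64.5705, V(4,3)=17.7763, V(4,4)=163.2200
  t=3,j=0: stock 44.7402 → up 60.8467 (V=111.1933), down 34.4500 (V=137.5900). Price 84.6131; hedge Δ=-1.0000, bond B=129.3534.
  t=3,j=1: stock 79.0217 → up 107.4695 (V=64.5705), down 60.8467 (V=111.1933). Price 50.3317; hedge Δ=-1.0000, bond B=129.3534.
  t=3,j=2: stock 139.5708 → up 189.8163 (V=17.7763), down 107.4695 (V=64.5705). Price 15.1546; hedge Δ=-0.5683, bond B=94.4668.
  t=3,j=3: stock 246.5147 → up 335.2600 (V=163.2200), down 189.8163 (V=17.7763). Price 117.1613; hedge Δ=1.0000, bond B=-129.3534.
  t=2,j=0: stock 58.1042 → up 79.0217 (V=50.3317), down 44.7402 (V=84.6131). Price 39.1540; hedge Δ=-1.0000, bond B=97.2582.
  t=2,j=1: stock 102.6256 → up 139.5708 (V=15.1546), down 79.0217 (V=50.3317). Price 12.7393; hedge Δ=-0.5810, bond B=72.3614.
  t=2,j=2: stock 181.2608 → up 246.5147 (V=117.1613), down 139.5708 (V=15.1546). Price 84.1914; hedge Δ=0.9538, bond B=-88.7013.
  t=1,j=0: stock 75.4600 → up 102.6256 (V=12.7393), down 58.1042 (V=39.1540). Price 10.5883; hedge Δ=-0.5933, bond B=55.3589.
  t=1,j=1: stock 133.2800 → up 181.2608 (V=84.1914), down 102.6256 (V=12.7393). Price 60.5701; hedge Δ=0.9087, bond B=-60.5351.
  t=0,j=0: stock 98.0000 → up 133.2800 (V=60.5701), down 75.4600 (V=10.5883). Price 43.6306; hedge Δ=0.8644, bond B=-41.0843.
Check: Δ(0,0)·S0 + B(0,0) = 43.6306 = V0.

(0,0): Delta=0.8644 Bond=-41.0843
(1,0): Delta=-0.5933 Bond=55.3589
(1,1): Delta=0.9087 Bond=-60.5351
(2,0): Delta=-1.0000 Bond=97.2582
(2,1): Delta=-0.5810 Bond=72.3614
(2,2): Delta=0.9538 Bond=-88.7013
(3,0): Delta=-1.0000 Bond=129.3534
(3,1): Delta=-1.0000 Bond=129.3534
(3,2): Delta=-0.5683 Bond=94.4668
(3,3): Delta=1.0000 Bond=-129.3534
V0=43.6306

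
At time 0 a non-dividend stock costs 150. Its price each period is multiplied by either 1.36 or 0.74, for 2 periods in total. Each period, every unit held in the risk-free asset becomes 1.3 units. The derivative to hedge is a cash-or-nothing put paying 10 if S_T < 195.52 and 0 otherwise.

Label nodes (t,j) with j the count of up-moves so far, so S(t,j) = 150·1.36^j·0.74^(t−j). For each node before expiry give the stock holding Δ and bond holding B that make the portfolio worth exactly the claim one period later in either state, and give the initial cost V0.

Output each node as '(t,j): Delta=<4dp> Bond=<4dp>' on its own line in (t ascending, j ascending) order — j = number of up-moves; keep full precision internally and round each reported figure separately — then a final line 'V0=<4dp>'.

Risk-neutral probability p* = (R−d)/(u−d) = (1.3−0.74)/(1.36−0.74) = 0.9032.
At expiry t=2: V(2,0)=10.0000, V(2,1)=10.0000, V(2,2)=0.0000
  t=1,j=0: stock 111.0000 → up 150.9600 (V=10.0000), down 82.1400 (V=10.0000). Price 7.6923; hedge Δ=0.0000, bond B=7.6923.
  t=1,j=1: stock 204.0000 → up 277.4400 (V=0.0000), down 150.9600 (V=10.0000). Price 0.7444; hedge Δ=-0.0791, bond B=16.8734.
  t=0,j=0: stock 150.0000 → up 204.0000 (V=0.7444), down 111.0000 (V=7.6923). Price 1.0898; hedge Δ=-0.0747, bond B=12.2961.
Each (Δ,B) replicates both successor values, so the strategy is self-financing and V0 is arbitrage-free.

(0,0): Delta=-0.0747 Bond=12.2961
(1,0): Delta=0.0000 Bond=7.6923
(1,1): Delta=-0.0791 Bond=16.8734
V0=1.0898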